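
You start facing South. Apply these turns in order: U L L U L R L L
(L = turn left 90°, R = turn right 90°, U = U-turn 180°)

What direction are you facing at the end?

Start: South
  U (U-turn (180°)) -> North
  L (left (90° counter-clockwise)) -> West
  L (left (90° counter-clockwise)) -> South
  U (U-turn (180°)) -> North
  L (left (90° counter-clockwise)) -> West
  R (right (90° clockwise)) -> North
  L (left (90° counter-clockwise)) -> West
  L (left (90° counter-clockwise)) -> South
Final: South

Answer: Final heading: South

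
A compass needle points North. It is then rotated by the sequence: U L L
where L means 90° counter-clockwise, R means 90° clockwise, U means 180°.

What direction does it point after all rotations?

Start: North
  U (U-turn (180°)) -> South
  L (left (90° counter-clockwise)) -> East
  L (left (90° counter-clockwise)) -> North
Final: North

Answer: Final heading: North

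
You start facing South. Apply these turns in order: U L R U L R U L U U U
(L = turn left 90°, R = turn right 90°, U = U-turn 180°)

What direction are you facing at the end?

Start: South
  U (U-turn (180°)) -> North
  L (left (90° counter-clockwise)) -> West
  R (right (90° clockwise)) -> North
  U (U-turn (180°)) -> South
  L (left (90° counter-clockwise)) -> East
  R (right (90° clockwise)) -> South
  U (U-turn (180°)) -> North
  L (left (90° counter-clockwise)) -> West
  U (U-turn (180°)) -> East
  U (U-turn (180°)) -> West
  U (U-turn (180°)) -> East
Final: East

Answer: Final heading: East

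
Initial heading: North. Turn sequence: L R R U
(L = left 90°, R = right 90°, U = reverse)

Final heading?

Start: North
  L (left (90° counter-clockwise)) -> West
  R (right (90° clockwise)) -> North
  R (right (90° clockwise)) -> East
  U (U-turn (180°)) -> West
Final: West

Answer: Final heading: West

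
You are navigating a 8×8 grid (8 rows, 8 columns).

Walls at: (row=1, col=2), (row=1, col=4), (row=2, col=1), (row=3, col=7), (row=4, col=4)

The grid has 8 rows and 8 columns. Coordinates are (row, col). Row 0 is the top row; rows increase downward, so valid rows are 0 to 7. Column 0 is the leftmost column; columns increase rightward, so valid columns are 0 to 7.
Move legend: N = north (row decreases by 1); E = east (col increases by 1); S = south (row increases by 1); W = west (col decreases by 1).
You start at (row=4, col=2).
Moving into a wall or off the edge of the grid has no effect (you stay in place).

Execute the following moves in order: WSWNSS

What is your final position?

Start: (row=4, col=2)
  W (west): (row=4, col=2) -> (row=4, col=1)
  S (south): (row=4, col=1) -> (row=5, col=1)
  W (west): (row=5, col=1) -> (row=5, col=0)
  N (north): (row=5, col=0) -> (row=4, col=0)
  S (south): (row=4, col=0) -> (row=5, col=0)
  S (south): (row=5, col=0) -> (row=6, col=0)
Final: (row=6, col=0)

Answer: Final position: (row=6, col=0)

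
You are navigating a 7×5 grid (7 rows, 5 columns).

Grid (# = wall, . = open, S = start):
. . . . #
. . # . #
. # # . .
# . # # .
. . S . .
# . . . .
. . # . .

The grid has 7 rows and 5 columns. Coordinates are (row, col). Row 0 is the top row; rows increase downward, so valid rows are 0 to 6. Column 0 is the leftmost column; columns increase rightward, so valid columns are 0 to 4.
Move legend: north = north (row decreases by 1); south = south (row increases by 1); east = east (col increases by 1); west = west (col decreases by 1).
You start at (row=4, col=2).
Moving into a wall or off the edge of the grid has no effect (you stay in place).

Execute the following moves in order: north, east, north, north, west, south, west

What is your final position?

Answer: Final position: (row=5, col=1)

Derivation:
Start: (row=4, col=2)
  north (north): blocked, stay at (row=4, col=2)
  east (east): (row=4, col=2) -> (row=4, col=3)
  north (north): blocked, stay at (row=4, col=3)
  north (north): blocked, stay at (row=4, col=3)
  west (west): (row=4, col=3) -> (row=4, col=2)
  south (south): (row=4, col=2) -> (row=5, col=2)
  west (west): (row=5, col=2) -> (row=5, col=1)
Final: (row=5, col=1)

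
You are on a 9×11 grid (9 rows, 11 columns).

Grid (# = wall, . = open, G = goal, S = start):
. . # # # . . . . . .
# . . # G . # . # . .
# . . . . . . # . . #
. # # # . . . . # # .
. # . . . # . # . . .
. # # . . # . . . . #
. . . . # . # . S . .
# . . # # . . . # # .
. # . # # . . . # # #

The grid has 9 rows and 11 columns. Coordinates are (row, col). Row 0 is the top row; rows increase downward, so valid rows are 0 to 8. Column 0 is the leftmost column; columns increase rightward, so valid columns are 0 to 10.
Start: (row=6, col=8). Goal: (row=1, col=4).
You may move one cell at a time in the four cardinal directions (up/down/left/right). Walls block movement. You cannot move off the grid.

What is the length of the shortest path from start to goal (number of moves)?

Answer: Shortest path length: 9

Derivation:
BFS from (row=6, col=8) until reaching (row=1, col=4):
  Distance 0: (row=6, col=8)
  Distance 1: (row=5, col=8), (row=6, col=7), (row=6, col=9)
  Distance 2: (row=4, col=8), (row=5, col=7), (row=5, col=9), (row=6, col=10), (row=7, col=7)
  Distance 3: (row=4, col=9), (row=5, col=6), (row=7, col=6), (row=7, col=10), (row=8, col=7)
  Distance 4: (row=4, col=6), (row=4, col=10), (row=7, col=5), (row=8, col=6)
  Distance 5: (row=3, col=6), (row=3, col=10), (row=6, col=5), (row=8, col=5)
  Distance 6: (row=2, col=6), (row=3, col=5), (row=3, col=7)
  Distance 7: (row=2, col=5), (row=3, col=4)
  Distance 8: (row=1, col=5), (row=2, col=4), (row=4, col=4)
  Distance 9: (row=0, col=5), (row=1, col=4), (row=2, col=3), (row=4, col=3), (row=5, col=4)  <- goal reached here
One shortest path (9 moves): (row=6, col=8) -> (row=6, col=7) -> (row=5, col=7) -> (row=5, col=6) -> (row=4, col=6) -> (row=3, col=6) -> (row=3, col=5) -> (row=3, col=4) -> (row=2, col=4) -> (row=1, col=4)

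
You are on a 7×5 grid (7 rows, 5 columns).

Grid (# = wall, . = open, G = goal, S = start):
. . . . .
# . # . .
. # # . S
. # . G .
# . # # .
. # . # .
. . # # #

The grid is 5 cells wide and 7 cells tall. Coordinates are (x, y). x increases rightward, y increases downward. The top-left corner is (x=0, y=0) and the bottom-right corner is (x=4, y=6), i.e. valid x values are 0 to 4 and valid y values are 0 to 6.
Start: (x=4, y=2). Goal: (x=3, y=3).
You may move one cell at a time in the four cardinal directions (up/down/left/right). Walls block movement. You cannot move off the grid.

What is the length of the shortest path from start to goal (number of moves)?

Answer: Shortest path length: 2

Derivation:
BFS from (x=4, y=2) until reaching (x=3, y=3):
  Distance 0: (x=4, y=2)
  Distance 1: (x=4, y=1), (x=3, y=2), (x=4, y=3)
  Distance 2: (x=4, y=0), (x=3, y=1), (x=3, y=3), (x=4, y=4)  <- goal reached here
One shortest path (2 moves): (x=4, y=2) -> (x=3, y=2) -> (x=3, y=3)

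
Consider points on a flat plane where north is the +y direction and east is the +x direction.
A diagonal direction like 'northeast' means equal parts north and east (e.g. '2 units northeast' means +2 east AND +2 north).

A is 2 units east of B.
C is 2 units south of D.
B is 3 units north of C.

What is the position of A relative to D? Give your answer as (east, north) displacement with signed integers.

Place D at the origin (east=0, north=0).
  C is 2 units south of D: delta (east=+0, north=-2); C at (east=0, north=-2).
  B is 3 units north of C: delta (east=+0, north=+3); B at (east=0, north=1).
  A is 2 units east of B: delta (east=+2, north=+0); A at (east=2, north=1).
Therefore A relative to D: (east=2, north=1).

Answer: A is at (east=2, north=1) relative to D.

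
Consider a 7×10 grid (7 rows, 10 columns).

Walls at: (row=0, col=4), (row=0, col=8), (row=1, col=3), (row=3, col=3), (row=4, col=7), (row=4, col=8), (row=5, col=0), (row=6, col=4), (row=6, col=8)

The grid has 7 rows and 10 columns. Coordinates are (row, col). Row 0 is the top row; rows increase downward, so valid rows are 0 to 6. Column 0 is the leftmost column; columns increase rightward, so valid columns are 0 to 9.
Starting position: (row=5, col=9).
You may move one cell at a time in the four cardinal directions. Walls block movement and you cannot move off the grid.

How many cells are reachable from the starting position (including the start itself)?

Answer: Reachable cells: 61

Derivation:
BFS flood-fill from (row=5, col=9):
  Distance 0: (row=5, col=9)
  Distance 1: (row=4, col=9), (row=5, col=8), (row=6, col=9)
  Distance 2: (row=3, col=9), (row=5, col=7)
  Distance 3: (row=2, col=9), (row=3, col=8), (row=5, col=6), (row=6, col=7)
  Distance 4: (row=1, col=9), (row=2, col=8), (row=3, col=7), (row=4, col=6), (row=5, col=5), (row=6, col=6)
  Distance 5: (row=0, col=9), (row=1, col=8), (row=2, col=7), (row=3, col=6), (row=4, col=5), (row=5, col=4), (row=6, col=5)
  Distance 6: (row=1, col=7), (row=2, col=6), (row=3, col=5), (row=4, col=4), (row=5, col=3)
  Distance 7: (row=0, col=7), (row=1, col=6), (row=2, col=5), (row=3, col=4), (row=4, col=3), (row=5, col=2), (row=6, col=3)
  Distance 8: (row=0, col=6), (row=1, col=5), (row=2, col=4), (row=4, col=2), (row=5, col=1), (row=6, col=2)
  Distance 9: (row=0, col=5), (row=1, col=4), (row=2, col=3), (row=3, col=2), (row=4, col=1), (row=6, col=1)
  Distance 10: (row=2, col=2), (row=3, col=1), (row=4, col=0), (row=6, col=0)
  Distance 11: (row=1, col=2), (row=2, col=1), (row=3, col=0)
  Distance 12: (row=0, col=2), (row=1, col=1), (row=2, col=0)
  Distance 13: (row=0, col=1), (row=0, col=3), (row=1, col=0)
  Distance 14: (row=0, col=0)
Total reachable: 61 (grid has 61 open cells total)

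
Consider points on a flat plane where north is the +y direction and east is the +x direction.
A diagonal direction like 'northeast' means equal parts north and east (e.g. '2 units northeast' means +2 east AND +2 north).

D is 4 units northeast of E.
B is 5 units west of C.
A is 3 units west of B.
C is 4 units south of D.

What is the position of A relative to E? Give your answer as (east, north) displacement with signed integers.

Answer: A is at (east=-4, north=0) relative to E.

Derivation:
Place E at the origin (east=0, north=0).
  D is 4 units northeast of E: delta (east=+4, north=+4); D at (east=4, north=4).
  C is 4 units south of D: delta (east=+0, north=-4); C at (east=4, north=0).
  B is 5 units west of C: delta (east=-5, north=+0); B at (east=-1, north=0).
  A is 3 units west of B: delta (east=-3, north=+0); A at (east=-4, north=0).
Therefore A relative to E: (east=-4, north=0).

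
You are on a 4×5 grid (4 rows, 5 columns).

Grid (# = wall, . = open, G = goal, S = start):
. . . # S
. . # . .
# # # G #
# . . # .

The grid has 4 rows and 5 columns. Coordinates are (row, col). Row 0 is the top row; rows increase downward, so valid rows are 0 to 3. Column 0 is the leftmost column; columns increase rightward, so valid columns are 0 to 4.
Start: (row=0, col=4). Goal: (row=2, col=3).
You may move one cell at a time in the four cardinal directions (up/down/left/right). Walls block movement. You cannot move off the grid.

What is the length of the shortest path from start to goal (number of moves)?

BFS from (row=0, col=4) until reaching (row=2, col=3):
  Distance 0: (row=0, col=4)
  Distance 1: (row=1, col=4)
  Distance 2: (row=1, col=3)
  Distance 3: (row=2, col=3)  <- goal reached here
One shortest path (3 moves): (row=0, col=4) -> (row=1, col=4) -> (row=1, col=3) -> (row=2, col=3)

Answer: Shortest path length: 3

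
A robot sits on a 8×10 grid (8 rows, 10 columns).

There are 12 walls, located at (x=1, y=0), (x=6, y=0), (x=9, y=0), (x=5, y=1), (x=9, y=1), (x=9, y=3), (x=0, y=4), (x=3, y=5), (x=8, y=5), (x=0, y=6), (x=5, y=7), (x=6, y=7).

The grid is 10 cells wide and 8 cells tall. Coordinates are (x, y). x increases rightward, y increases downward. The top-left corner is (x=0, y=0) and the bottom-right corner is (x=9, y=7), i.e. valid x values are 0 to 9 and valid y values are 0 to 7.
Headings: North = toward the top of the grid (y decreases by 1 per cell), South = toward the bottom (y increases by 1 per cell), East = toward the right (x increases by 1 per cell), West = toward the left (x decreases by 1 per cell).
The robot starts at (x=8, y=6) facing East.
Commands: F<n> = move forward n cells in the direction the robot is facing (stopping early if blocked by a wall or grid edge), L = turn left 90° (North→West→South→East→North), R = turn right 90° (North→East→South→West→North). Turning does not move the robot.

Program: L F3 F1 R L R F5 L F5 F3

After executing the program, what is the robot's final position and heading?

Answer: Final position: (x=9, y=4), facing North

Derivation:
Start: (x=8, y=6), facing East
  L: turn left, now facing North
  F3: move forward 0/3 (blocked), now at (x=8, y=6)
  F1: move forward 0/1 (blocked), now at (x=8, y=6)
  R: turn right, now facing East
  L: turn left, now facing North
  R: turn right, now facing East
  F5: move forward 1/5 (blocked), now at (x=9, y=6)
  L: turn left, now facing North
  F5: move forward 2/5 (blocked), now at (x=9, y=4)
  F3: move forward 0/3 (blocked), now at (x=9, y=4)
Final: (x=9, y=4), facing North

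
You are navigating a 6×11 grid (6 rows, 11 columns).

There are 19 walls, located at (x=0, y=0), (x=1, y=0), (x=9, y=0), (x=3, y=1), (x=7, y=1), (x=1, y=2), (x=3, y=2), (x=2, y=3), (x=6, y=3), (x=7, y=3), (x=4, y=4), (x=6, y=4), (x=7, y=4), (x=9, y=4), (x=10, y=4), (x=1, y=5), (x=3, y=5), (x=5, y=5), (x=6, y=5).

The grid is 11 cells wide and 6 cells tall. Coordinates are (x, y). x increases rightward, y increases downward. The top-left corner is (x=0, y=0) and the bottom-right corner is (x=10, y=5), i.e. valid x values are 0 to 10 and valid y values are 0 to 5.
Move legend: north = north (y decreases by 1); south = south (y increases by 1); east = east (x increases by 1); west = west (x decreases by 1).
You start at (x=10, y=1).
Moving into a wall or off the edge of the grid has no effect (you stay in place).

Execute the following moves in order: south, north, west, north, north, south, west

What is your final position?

Start: (x=10, y=1)
  south (south): (x=10, y=1) -> (x=10, y=2)
  north (north): (x=10, y=2) -> (x=10, y=1)
  west (west): (x=10, y=1) -> (x=9, y=1)
  north (north): blocked, stay at (x=9, y=1)
  north (north): blocked, stay at (x=9, y=1)
  south (south): (x=9, y=1) -> (x=9, y=2)
  west (west): (x=9, y=2) -> (x=8, y=2)
Final: (x=8, y=2)

Answer: Final position: (x=8, y=2)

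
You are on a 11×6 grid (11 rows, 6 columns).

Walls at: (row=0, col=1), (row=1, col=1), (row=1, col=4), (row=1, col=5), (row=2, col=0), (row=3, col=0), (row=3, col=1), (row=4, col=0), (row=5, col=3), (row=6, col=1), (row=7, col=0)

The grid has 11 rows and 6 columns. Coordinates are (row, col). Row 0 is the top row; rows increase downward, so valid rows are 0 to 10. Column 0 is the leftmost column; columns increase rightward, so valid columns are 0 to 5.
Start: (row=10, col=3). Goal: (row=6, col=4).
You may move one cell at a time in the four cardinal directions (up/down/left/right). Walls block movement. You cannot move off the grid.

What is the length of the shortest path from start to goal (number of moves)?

Answer: Shortest path length: 5

Derivation:
BFS from (row=10, col=3) until reaching (row=6, col=4):
  Distance 0: (row=10, col=3)
  Distance 1: (row=9, col=3), (row=10, col=2), (row=10, col=4)
  Distance 2: (row=8, col=3), (row=9, col=2), (row=9, col=4), (row=10, col=1), (row=10, col=5)
  Distance 3: (row=7, col=3), (row=8, col=2), (row=8, col=4), (row=9, col=1), (row=9, col=5), (row=10, col=0)
  Distance 4: (row=6, col=3), (row=7, col=2), (row=7, col=4), (row=8, col=1), (row=8, col=5), (row=9, col=0)
  Distance 5: (row=6, col=2), (row=6, col=4), (row=7, col=1), (row=7, col=5), (row=8, col=0)  <- goal reached here
One shortest path (5 moves): (row=10, col=3) -> (row=10, col=4) -> (row=9, col=4) -> (row=8, col=4) -> (row=7, col=4) -> (row=6, col=4)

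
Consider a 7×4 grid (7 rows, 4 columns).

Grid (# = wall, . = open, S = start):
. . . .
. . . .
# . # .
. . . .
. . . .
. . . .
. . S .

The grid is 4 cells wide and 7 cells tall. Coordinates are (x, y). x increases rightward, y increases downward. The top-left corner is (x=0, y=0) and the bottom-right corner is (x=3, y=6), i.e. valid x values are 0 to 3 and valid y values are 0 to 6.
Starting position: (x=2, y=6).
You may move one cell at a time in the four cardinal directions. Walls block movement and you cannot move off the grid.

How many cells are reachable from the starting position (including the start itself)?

Answer: Reachable cells: 26

Derivation:
BFS flood-fill from (x=2, y=6):
  Distance 0: (x=2, y=6)
  Distance 1: (x=2, y=5), (x=1, y=6), (x=3, y=6)
  Distance 2: (x=2, y=4), (x=1, y=5), (x=3, y=5), (x=0, y=6)
  Distance 3: (x=2, y=3), (x=1, y=4), (x=3, y=4), (x=0, y=5)
  Distance 4: (x=1, y=3), (x=3, y=3), (x=0, y=4)
  Distance 5: (x=1, y=2), (x=3, y=2), (x=0, y=3)
  Distance 6: (x=1, y=1), (x=3, y=1)
  Distance 7: (x=1, y=0), (x=3, y=0), (x=0, y=1), (x=2, y=1)
  Distance 8: (x=0, y=0), (x=2, y=0)
Total reachable: 26 (grid has 26 open cells total)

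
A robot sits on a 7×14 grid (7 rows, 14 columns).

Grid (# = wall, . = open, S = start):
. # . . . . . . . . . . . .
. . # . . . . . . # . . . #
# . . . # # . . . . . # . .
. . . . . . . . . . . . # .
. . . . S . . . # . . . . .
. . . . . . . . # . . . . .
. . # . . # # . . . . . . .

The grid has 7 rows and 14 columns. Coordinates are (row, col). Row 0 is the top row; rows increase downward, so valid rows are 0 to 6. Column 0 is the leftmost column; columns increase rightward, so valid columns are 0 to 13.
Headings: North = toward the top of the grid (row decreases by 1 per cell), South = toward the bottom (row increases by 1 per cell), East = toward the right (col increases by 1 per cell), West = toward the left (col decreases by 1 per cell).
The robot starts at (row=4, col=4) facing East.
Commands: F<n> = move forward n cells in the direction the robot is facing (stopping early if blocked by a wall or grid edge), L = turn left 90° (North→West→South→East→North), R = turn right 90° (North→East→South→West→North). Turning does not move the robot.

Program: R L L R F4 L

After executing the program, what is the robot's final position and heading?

Answer: Final position: (row=4, col=7), facing North

Derivation:
Start: (row=4, col=4), facing East
  R: turn right, now facing South
  L: turn left, now facing East
  L: turn left, now facing North
  R: turn right, now facing East
  F4: move forward 3/4 (blocked), now at (row=4, col=7)
  L: turn left, now facing North
Final: (row=4, col=7), facing North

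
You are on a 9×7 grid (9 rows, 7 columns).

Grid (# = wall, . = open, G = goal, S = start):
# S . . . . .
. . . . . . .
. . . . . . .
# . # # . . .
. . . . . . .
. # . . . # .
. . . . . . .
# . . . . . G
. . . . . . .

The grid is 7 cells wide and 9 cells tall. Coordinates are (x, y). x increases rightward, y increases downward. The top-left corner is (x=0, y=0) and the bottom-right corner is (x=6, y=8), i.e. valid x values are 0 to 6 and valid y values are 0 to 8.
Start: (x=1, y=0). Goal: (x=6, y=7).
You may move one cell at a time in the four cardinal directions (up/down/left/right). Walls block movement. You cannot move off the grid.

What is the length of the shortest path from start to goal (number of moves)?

BFS from (x=1, y=0) until reaching (x=6, y=7):
  Distance 0: (x=1, y=0)
  Distance 1: (x=2, y=0), (x=1, y=1)
  Distance 2: (x=3, y=0), (x=0, y=1), (x=2, y=1), (x=1, y=2)
  Distance 3: (x=4, y=0), (x=3, y=1), (x=0, y=2), (x=2, y=2), (x=1, y=3)
  Distance 4: (x=5, y=0), (x=4, y=1), (x=3, y=2), (x=1, y=4)
  Distance 5: (x=6, y=0), (x=5, y=1), (x=4, y=2), (x=0, y=4), (x=2, y=4)
  Distance 6: (x=6, y=1), (x=5, y=2), (x=4, y=3), (x=3, y=4), (x=0, y=5), (x=2, y=5)
  Distance 7: (x=6, y=2), (x=5, y=3), (x=4, y=4), (x=3, y=5), (x=0, y=6), (x=2, y=6)
  Distance 8: (x=6, y=3), (x=5, y=4), (x=4, y=5), (x=1, y=6), (x=3, y=6), (x=2, y=7)
  Distance 9: (x=6, y=4), (x=4, y=6), (x=1, y=7), (x=3, y=7), (x=2, y=8)
  Distance 10: (x=6, y=5), (x=5, y=6), (x=4, y=7), (x=1, y=8), (x=3, y=8)
  Distance 11: (x=6, y=6), (x=5, y=7), (x=0, y=8), (x=4, y=8)
  Distance 12: (x=6, y=7), (x=5, y=8)  <- goal reached here
One shortest path (12 moves): (x=1, y=0) -> (x=2, y=0) -> (x=3, y=0) -> (x=4, y=0) -> (x=5, y=0) -> (x=6, y=0) -> (x=6, y=1) -> (x=6, y=2) -> (x=6, y=3) -> (x=6, y=4) -> (x=6, y=5) -> (x=6, y=6) -> (x=6, y=7)

Answer: Shortest path length: 12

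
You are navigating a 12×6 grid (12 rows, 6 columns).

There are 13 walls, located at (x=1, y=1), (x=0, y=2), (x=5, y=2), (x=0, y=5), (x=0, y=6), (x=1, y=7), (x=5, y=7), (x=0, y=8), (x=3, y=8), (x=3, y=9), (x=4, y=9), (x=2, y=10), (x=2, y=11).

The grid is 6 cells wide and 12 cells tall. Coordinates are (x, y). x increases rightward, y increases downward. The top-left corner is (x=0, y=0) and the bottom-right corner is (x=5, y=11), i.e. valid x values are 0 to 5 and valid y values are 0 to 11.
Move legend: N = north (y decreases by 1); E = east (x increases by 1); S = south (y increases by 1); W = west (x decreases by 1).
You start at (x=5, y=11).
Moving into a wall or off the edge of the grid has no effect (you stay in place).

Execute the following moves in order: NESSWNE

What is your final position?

Answer: Final position: (x=5, y=10)

Derivation:
Start: (x=5, y=11)
  N (north): (x=5, y=11) -> (x=5, y=10)
  E (east): blocked, stay at (x=5, y=10)
  S (south): (x=5, y=10) -> (x=5, y=11)
  S (south): blocked, stay at (x=5, y=11)
  W (west): (x=5, y=11) -> (x=4, y=11)
  N (north): (x=4, y=11) -> (x=4, y=10)
  E (east): (x=4, y=10) -> (x=5, y=10)
Final: (x=5, y=10)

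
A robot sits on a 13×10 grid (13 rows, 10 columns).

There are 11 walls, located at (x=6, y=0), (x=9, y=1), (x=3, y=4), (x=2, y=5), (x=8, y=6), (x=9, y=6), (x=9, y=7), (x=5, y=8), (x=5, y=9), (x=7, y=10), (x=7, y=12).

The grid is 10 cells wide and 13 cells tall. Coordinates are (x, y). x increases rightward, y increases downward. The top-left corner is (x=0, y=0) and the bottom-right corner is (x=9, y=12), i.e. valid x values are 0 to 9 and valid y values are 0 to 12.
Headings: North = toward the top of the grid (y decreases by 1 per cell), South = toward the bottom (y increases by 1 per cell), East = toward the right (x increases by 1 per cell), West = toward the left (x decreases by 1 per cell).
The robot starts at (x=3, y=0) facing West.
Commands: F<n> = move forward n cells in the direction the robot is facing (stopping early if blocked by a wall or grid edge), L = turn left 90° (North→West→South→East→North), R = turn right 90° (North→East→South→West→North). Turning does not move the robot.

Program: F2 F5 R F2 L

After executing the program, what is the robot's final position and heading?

Start: (x=3, y=0), facing West
  F2: move forward 2, now at (x=1, y=0)
  F5: move forward 1/5 (blocked), now at (x=0, y=0)
  R: turn right, now facing North
  F2: move forward 0/2 (blocked), now at (x=0, y=0)
  L: turn left, now facing West
Final: (x=0, y=0), facing West

Answer: Final position: (x=0, y=0), facing West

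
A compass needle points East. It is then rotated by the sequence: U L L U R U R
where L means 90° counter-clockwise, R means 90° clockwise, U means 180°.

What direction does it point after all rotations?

Start: East
  U (U-turn (180°)) -> West
  L (left (90° counter-clockwise)) -> South
  L (left (90° counter-clockwise)) -> East
  U (U-turn (180°)) -> West
  R (right (90° clockwise)) -> North
  U (U-turn (180°)) -> South
  R (right (90° clockwise)) -> West
Final: West

Answer: Final heading: West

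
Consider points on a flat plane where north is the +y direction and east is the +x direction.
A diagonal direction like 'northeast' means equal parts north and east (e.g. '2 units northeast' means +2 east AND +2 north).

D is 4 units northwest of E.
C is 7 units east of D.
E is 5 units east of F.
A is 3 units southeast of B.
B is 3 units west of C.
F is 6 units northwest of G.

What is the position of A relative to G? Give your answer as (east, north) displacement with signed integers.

Answer: A is at (east=2, north=7) relative to G.

Derivation:
Place G at the origin (east=0, north=0).
  F is 6 units northwest of G: delta (east=-6, north=+6); F at (east=-6, north=6).
  E is 5 units east of F: delta (east=+5, north=+0); E at (east=-1, north=6).
  D is 4 units northwest of E: delta (east=-4, north=+4); D at (east=-5, north=10).
  C is 7 units east of D: delta (east=+7, north=+0); C at (east=2, north=10).
  B is 3 units west of C: delta (east=-3, north=+0); B at (east=-1, north=10).
  A is 3 units southeast of B: delta (east=+3, north=-3); A at (east=2, north=7).
Therefore A relative to G: (east=2, north=7).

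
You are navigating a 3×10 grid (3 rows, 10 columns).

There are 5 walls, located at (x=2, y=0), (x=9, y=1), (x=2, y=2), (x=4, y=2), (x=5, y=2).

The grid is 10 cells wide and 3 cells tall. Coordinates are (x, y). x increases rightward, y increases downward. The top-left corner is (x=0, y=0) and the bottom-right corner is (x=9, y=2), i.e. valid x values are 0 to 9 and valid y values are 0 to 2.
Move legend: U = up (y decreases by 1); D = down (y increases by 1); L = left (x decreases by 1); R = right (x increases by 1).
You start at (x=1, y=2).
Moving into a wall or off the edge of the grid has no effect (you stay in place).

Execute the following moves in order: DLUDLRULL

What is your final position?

Start: (x=1, y=2)
  D (down): blocked, stay at (x=1, y=2)
  L (left): (x=1, y=2) -> (x=0, y=2)
  U (up): (x=0, y=2) -> (x=0, y=1)
  D (down): (x=0, y=1) -> (x=0, y=2)
  L (left): blocked, stay at (x=0, y=2)
  R (right): (x=0, y=2) -> (x=1, y=2)
  U (up): (x=1, y=2) -> (x=1, y=1)
  L (left): (x=1, y=1) -> (x=0, y=1)
  L (left): blocked, stay at (x=0, y=1)
Final: (x=0, y=1)

Answer: Final position: (x=0, y=1)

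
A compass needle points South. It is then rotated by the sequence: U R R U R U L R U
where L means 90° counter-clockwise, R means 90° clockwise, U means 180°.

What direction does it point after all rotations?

Start: South
  U (U-turn (180°)) -> North
  R (right (90° clockwise)) -> East
  R (right (90° clockwise)) -> South
  U (U-turn (180°)) -> North
  R (right (90° clockwise)) -> East
  U (U-turn (180°)) -> West
  L (left (90° counter-clockwise)) -> South
  R (right (90° clockwise)) -> West
  U (U-turn (180°)) -> East
Final: East

Answer: Final heading: East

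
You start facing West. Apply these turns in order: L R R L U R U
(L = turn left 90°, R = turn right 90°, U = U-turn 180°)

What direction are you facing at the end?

Answer: Final heading: North

Derivation:
Start: West
  L (left (90° counter-clockwise)) -> South
  R (right (90° clockwise)) -> West
  R (right (90° clockwise)) -> North
  L (left (90° counter-clockwise)) -> West
  U (U-turn (180°)) -> East
  R (right (90° clockwise)) -> South
  U (U-turn (180°)) -> North
Final: North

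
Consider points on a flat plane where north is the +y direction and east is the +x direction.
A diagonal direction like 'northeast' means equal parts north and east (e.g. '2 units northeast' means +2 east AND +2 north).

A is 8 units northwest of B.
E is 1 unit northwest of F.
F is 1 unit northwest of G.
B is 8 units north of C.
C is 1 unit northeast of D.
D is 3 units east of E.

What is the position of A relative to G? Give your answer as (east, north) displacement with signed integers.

Answer: A is at (east=-6, north=19) relative to G.

Derivation:
Place G at the origin (east=0, north=0).
  F is 1 unit northwest of G: delta (east=-1, north=+1); F at (east=-1, north=1).
  E is 1 unit northwest of F: delta (east=-1, north=+1); E at (east=-2, north=2).
  D is 3 units east of E: delta (east=+3, north=+0); D at (east=1, north=2).
  C is 1 unit northeast of D: delta (east=+1, north=+1); C at (east=2, north=3).
  B is 8 units north of C: delta (east=+0, north=+8); B at (east=2, north=11).
  A is 8 units northwest of B: delta (east=-8, north=+8); A at (east=-6, north=19).
Therefore A relative to G: (east=-6, north=19).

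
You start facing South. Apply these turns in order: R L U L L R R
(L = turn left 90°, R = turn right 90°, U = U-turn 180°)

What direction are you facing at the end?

Start: South
  R (right (90° clockwise)) -> West
  L (left (90° counter-clockwise)) -> South
  U (U-turn (180°)) -> North
  L (left (90° counter-clockwise)) -> West
  L (left (90° counter-clockwise)) -> South
  R (right (90° clockwise)) -> West
  R (right (90° clockwise)) -> North
Final: North

Answer: Final heading: North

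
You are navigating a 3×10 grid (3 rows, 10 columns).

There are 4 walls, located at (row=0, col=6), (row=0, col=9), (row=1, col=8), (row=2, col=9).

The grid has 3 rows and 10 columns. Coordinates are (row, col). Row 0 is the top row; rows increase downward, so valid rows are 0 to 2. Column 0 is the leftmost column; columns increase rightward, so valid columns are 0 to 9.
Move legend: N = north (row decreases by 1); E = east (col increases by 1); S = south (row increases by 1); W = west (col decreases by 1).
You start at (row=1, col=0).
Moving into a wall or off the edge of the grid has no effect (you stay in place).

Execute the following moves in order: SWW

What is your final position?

Answer: Final position: (row=2, col=0)

Derivation:
Start: (row=1, col=0)
  S (south): (row=1, col=0) -> (row=2, col=0)
  W (west): blocked, stay at (row=2, col=0)
  W (west): blocked, stay at (row=2, col=0)
Final: (row=2, col=0)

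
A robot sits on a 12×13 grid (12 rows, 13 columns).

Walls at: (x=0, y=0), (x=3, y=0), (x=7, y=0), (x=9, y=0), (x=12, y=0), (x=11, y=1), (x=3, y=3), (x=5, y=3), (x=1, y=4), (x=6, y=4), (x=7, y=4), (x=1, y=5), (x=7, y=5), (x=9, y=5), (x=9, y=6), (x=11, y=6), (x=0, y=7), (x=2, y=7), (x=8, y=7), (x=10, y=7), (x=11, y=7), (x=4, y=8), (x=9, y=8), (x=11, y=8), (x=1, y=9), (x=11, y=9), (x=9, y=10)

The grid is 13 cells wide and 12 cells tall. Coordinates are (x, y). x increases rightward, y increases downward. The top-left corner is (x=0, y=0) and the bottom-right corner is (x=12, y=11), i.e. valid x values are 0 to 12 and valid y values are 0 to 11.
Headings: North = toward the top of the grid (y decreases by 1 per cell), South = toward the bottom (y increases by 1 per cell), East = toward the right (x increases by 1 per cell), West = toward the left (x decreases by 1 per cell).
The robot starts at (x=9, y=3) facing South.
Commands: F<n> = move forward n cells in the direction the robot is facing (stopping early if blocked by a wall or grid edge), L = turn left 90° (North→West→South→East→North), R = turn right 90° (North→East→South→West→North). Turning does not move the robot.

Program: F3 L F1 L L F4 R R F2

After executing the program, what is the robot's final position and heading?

Answer: Final position: (x=10, y=4), facing East

Derivation:
Start: (x=9, y=3), facing South
  F3: move forward 1/3 (blocked), now at (x=9, y=4)
  L: turn left, now facing East
  F1: move forward 1, now at (x=10, y=4)
  L: turn left, now facing North
  L: turn left, now facing West
  F4: move forward 2/4 (blocked), now at (x=8, y=4)
  R: turn right, now facing North
  R: turn right, now facing East
  F2: move forward 2, now at (x=10, y=4)
Final: (x=10, y=4), facing East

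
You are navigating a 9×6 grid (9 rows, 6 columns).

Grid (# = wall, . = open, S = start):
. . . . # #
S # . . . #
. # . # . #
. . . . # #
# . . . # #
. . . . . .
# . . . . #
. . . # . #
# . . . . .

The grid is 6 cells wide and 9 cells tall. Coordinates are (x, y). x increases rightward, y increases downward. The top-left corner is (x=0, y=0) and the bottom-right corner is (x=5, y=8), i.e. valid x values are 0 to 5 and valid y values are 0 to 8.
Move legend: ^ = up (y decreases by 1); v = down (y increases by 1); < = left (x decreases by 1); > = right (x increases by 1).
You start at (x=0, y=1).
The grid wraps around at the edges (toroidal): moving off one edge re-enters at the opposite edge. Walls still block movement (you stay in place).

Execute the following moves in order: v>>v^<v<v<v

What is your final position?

Start: (x=0, y=1)
  v (down): (x=0, y=1) -> (x=0, y=2)
  > (right): blocked, stay at (x=0, y=2)
  > (right): blocked, stay at (x=0, y=2)
  v (down): (x=0, y=2) -> (x=0, y=3)
  ^ (up): (x=0, y=3) -> (x=0, y=2)
  < (left): blocked, stay at (x=0, y=2)
  v (down): (x=0, y=2) -> (x=0, y=3)
  < (left): blocked, stay at (x=0, y=3)
  v (down): blocked, stay at (x=0, y=3)
  < (left): blocked, stay at (x=0, y=3)
  v (down): blocked, stay at (x=0, y=3)
Final: (x=0, y=3)

Answer: Final position: (x=0, y=3)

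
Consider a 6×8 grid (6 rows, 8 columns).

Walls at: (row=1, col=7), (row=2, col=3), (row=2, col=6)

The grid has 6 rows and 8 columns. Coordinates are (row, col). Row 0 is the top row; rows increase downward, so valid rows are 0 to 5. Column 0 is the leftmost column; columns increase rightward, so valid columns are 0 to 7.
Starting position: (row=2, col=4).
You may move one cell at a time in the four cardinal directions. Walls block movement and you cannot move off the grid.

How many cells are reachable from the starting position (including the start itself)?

Answer: Reachable cells: 45

Derivation:
BFS flood-fill from (row=2, col=4):
  Distance 0: (row=2, col=4)
  Distance 1: (row=1, col=4), (row=2, col=5), (row=3, col=4)
  Distance 2: (row=0, col=4), (row=1, col=3), (row=1, col=5), (row=3, col=3), (row=3, col=5), (row=4, col=4)
  Distance 3: (row=0, col=3), (row=0, col=5), (row=1, col=2), (row=1, col=6), (row=3, col=2), (row=3, col=6), (row=4, col=3), (row=4, col=5), (row=5, col=4)
  Distance 4: (row=0, col=2), (row=0, col=6), (row=1, col=1), (row=2, col=2), (row=3, col=1), (row=3, col=7), (row=4, col=2), (row=4, col=6), (row=5, col=3), (row=5, col=5)
  Distance 5: (row=0, col=1), (row=0, col=7), (row=1, col=0), (row=2, col=1), (row=2, col=7), (row=3, col=0), (row=4, col=1), (row=4, col=7), (row=5, col=2), (row=5, col=6)
  Distance 6: (row=0, col=0), (row=2, col=0), (row=4, col=0), (row=5, col=1), (row=5, col=7)
  Distance 7: (row=5, col=0)
Total reachable: 45 (grid has 45 open cells total)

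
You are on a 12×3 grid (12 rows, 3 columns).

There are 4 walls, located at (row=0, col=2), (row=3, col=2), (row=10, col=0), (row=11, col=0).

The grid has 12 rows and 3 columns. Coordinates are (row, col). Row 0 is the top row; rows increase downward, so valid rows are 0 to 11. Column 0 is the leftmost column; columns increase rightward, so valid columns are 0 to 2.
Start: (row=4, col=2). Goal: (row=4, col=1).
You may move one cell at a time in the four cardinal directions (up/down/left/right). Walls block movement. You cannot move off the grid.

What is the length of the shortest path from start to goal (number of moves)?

Answer: Shortest path length: 1

Derivation:
BFS from (row=4, col=2) until reaching (row=4, col=1):
  Distance 0: (row=4, col=2)
  Distance 1: (row=4, col=1), (row=5, col=2)  <- goal reached here
One shortest path (1 moves): (row=4, col=2) -> (row=4, col=1)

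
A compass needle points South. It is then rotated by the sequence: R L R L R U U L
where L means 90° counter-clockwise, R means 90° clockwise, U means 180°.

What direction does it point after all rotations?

Answer: Final heading: South

Derivation:
Start: South
  R (right (90° clockwise)) -> West
  L (left (90° counter-clockwise)) -> South
  R (right (90° clockwise)) -> West
  L (left (90° counter-clockwise)) -> South
  R (right (90° clockwise)) -> West
  U (U-turn (180°)) -> East
  U (U-turn (180°)) -> West
  L (left (90° counter-clockwise)) -> South
Final: South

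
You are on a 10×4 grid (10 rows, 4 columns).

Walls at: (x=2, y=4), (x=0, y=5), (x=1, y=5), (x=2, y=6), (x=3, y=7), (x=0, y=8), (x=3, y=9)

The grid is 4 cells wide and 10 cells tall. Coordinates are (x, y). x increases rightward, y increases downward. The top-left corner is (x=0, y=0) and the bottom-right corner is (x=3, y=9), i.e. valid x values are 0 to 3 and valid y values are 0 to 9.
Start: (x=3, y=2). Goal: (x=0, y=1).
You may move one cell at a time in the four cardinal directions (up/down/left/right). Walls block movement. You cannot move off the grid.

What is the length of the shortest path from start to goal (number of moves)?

BFS from (x=3, y=2) until reaching (x=0, y=1):
  Distance 0: (x=3, y=2)
  Distance 1: (x=3, y=1), (x=2, y=2), (x=3, y=3)
  Distance 2: (x=3, y=0), (x=2, y=1), (x=1, y=2), (x=2, y=3), (x=3, y=4)
  Distance 3: (x=2, y=0), (x=1, y=1), (x=0, y=2), (x=1, y=3), (x=3, y=5)
  Distance 4: (x=1, y=0), (x=0, y=1), (x=0, y=3), (x=1, y=4), (x=2, y=5), (x=3, y=6)  <- goal reached here
One shortest path (4 moves): (x=3, y=2) -> (x=2, y=2) -> (x=1, y=2) -> (x=0, y=2) -> (x=0, y=1)

Answer: Shortest path length: 4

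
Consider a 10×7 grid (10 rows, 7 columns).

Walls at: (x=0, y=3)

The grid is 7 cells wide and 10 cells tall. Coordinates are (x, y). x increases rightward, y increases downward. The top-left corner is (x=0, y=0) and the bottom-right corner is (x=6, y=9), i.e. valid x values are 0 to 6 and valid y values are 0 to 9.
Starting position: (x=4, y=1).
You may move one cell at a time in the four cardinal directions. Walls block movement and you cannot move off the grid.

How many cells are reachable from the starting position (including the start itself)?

Answer: Reachable cells: 69

Derivation:
BFS flood-fill from (x=4, y=1):
  Distance 0: (x=4, y=1)
  Distance 1: (x=4, y=0), (x=3, y=1), (x=5, y=1), (x=4, y=2)
  Distance 2: (x=3, y=0), (x=5, y=0), (x=2, y=1), (x=6, y=1), (x=3, y=2), (x=5, y=2), (x=4, y=3)
  Distance 3: (x=2, y=0), (x=6, y=0), (x=1, y=1), (x=2, y=2), (x=6, y=2), (x=3, y=3), (x=5, y=3), (x=4, y=4)
  Distance 4: (x=1, y=0), (x=0, y=1), (x=1, y=2), (x=2, y=3), (x=6, y=3), (x=3, y=4), (x=5, y=4), (x=4, y=5)
  Distance 5: (x=0, y=0), (x=0, y=2), (x=1, y=3), (x=2, y=4), (x=6, y=4), (x=3, y=5), (x=5, y=5), (x=4, y=6)
  Distance 6: (x=1, y=4), (x=2, y=5), (x=6, y=5), (x=3, y=6), (x=5, y=6), (x=4, y=7)
  Distance 7: (x=0, y=4), (x=1, y=5), (x=2, y=6), (x=6, y=6), (x=3, y=7), (x=5, y=7), (x=4, y=8)
  Distance 8: (x=0, y=5), (x=1, y=6), (x=2, y=7), (x=6, y=7), (x=3, y=8), (x=5, y=8), (x=4, y=9)
  Distance 9: (x=0, y=6), (x=1, y=7), (x=2, y=8), (x=6, y=8), (x=3, y=9), (x=5, y=9)
  Distance 10: (x=0, y=7), (x=1, y=8), (x=2, y=9), (x=6, y=9)
  Distance 11: (x=0, y=8), (x=1, y=9)
  Distance 12: (x=0, y=9)
Total reachable: 69 (grid has 69 open cells total)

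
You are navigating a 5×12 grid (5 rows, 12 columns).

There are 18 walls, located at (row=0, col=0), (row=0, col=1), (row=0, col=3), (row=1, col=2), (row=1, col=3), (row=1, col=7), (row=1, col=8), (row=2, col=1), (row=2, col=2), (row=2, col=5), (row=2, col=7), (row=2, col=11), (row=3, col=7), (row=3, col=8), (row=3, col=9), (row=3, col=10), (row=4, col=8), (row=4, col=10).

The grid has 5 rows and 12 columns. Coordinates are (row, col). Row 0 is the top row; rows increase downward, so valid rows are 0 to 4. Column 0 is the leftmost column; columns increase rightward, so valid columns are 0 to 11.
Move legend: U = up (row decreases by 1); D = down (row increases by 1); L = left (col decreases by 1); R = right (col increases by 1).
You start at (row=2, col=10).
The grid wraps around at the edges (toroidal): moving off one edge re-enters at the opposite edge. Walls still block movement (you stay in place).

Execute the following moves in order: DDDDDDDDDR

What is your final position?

Answer: Final position: (row=2, col=10)

Derivation:
Start: (row=2, col=10)
  [×9]D (down): blocked, stay at (row=2, col=10)
  R (right): blocked, stay at (row=2, col=10)
Final: (row=2, col=10)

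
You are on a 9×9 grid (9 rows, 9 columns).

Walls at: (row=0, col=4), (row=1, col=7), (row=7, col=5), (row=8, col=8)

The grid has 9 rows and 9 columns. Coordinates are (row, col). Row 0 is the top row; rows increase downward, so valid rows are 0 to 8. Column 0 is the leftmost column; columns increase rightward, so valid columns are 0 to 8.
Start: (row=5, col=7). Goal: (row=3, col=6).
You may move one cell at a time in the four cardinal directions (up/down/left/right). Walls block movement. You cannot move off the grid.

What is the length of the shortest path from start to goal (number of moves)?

BFS from (row=5, col=7) until reaching (row=3, col=6):
  Distance 0: (row=5, col=7)
  Distance 1: (row=4, col=7), (row=5, col=6), (row=5, col=8), (row=6, col=7)
  Distance 2: (row=3, col=7), (row=4, col=6), (row=4, col=8), (row=5, col=5), (row=6, col=6), (row=6, col=8), (row=7, col=7)
  Distance 3: (row=2, col=7), (row=3, col=6), (row=3, col=8), (row=4, col=5), (row=5, col=4), (row=6, col=5), (row=7, col=6), (row=7, col=8), (row=8, col=7)  <- goal reached here
One shortest path (3 moves): (row=5, col=7) -> (row=5, col=6) -> (row=4, col=6) -> (row=3, col=6)

Answer: Shortest path length: 3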